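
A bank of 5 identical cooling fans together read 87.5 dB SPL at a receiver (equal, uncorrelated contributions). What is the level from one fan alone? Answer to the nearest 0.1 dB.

5 equal incoherent sources add 10·log₁₀(5) = 6.99 dB over one source.
L_one = 87.5 − 6.99 = 80.5 dB SPL.

80.5 dB SPL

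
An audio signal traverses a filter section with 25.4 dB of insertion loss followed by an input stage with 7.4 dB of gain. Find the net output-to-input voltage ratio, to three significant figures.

Net gain = (−25.4) + 7.4 = -18.0 dB.
Voltage ratio = 10^(-18.0/20) = 0.126.

0.126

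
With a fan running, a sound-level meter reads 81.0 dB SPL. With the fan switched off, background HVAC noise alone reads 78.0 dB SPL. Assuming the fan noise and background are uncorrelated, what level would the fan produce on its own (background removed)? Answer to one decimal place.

Subtract intensities: L_src = 10·log₁₀(10^(L_total/10) − 10^(L_bg/10)).
L_src = 10·log₁₀(10^(81.0/10) − 10^(78.0/10)) = 10·log₁₀(62800000) = 78.0 dB SPL.

78.0 dB SPL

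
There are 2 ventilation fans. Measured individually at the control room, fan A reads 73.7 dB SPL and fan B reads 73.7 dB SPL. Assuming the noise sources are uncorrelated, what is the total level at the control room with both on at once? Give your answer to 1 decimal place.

Uncorrelated sources add in intensity (power), not in dB.
L_total = 10·log₁₀(10^(73.7/10) + 10^(73.7/10)) = 10·log₁₀(46880000) = 76.7 dB SPL.

76.7 dB SPL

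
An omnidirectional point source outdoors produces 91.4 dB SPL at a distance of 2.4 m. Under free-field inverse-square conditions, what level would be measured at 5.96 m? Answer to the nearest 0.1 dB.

83.5 dB SPL

For a point source in a free field, ΔL = −20·log₁₀(d₂/d₁).
ΔL = −20·log₁₀(5.96/2.4) = -7.90 dB, so L₂ = 91.4 + (-7.90) = 83.5 dB SPL.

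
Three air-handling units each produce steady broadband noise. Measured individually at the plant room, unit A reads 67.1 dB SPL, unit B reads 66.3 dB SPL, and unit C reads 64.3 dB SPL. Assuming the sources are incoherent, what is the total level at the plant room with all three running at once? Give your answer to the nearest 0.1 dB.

Incoherent sources sum as intensities:
L_total = 10·log₁₀(10^(67.1/10) + 10^(66.3/10) + 10^(64.3/10)) = 10·log₁₀(12090000) = 70.8 dB SPL.

70.8 dB SPL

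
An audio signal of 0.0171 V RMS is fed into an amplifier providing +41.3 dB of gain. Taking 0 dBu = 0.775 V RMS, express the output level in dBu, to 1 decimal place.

Input level: 20·log₁₀(0.0171/0.775) = -33.13 dBu.
Output: -33.13 + 41.3 = +8.2 dBu.

+8.2 dBu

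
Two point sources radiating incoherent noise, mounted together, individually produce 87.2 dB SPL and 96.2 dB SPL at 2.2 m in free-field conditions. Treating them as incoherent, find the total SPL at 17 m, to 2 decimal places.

Combined at 2.2 m: 10·log₁₀(10^(87.2/10)+10^(96.2/10)) = 96.715 dB SPL.
Then apply −20·log₁₀(17/2.2) = -17.761 dB → 78.95 dB SPL.

78.95 dB SPL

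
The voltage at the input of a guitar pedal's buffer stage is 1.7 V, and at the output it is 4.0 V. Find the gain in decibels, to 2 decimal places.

7.43 dB

Voltage ratio → dB uses the 20·log₁₀ form:
20·log₁₀(4.0/1.7) = 20·log₁₀(2.353) = 7.43 dB.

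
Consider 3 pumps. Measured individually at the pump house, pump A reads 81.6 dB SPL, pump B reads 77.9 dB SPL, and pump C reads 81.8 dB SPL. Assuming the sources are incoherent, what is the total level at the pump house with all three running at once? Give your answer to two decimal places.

85.53 dB SPL

Uncorrelated sources add in intensity (power), not in dB.
L_total = 10·log₁₀(10^(81.6/10) + 10^(77.9/10) + 10^(81.8/10)) = 10·log₁₀(357600000) = 85.53 dB SPL.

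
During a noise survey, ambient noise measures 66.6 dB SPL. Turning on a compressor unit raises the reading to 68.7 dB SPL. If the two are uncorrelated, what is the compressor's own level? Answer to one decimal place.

Background correction is a power subtraction:
L_src = 10·log₁₀(10^(68.7/10) − 10^(66.6/10)) = 10·log₁₀(2842000) = 64.5 dB SPL.

64.5 dB SPL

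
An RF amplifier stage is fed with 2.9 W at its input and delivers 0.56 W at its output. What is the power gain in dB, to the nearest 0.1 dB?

Power ratio → dB uses the 10·log₁₀ form:
10·log₁₀(0.56/2.9) = 10·log₁₀(0.1931) = -7.1 dB.

-7.1 dB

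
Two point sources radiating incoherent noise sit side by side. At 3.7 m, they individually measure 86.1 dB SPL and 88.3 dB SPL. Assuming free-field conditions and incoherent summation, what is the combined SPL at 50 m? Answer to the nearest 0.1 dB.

67.7 dB SPL

Combined at 3.7 m: 10·log₁₀(10^(86.1/10)+10^(88.3/10)) = 90.35 dB SPL.
Then apply −20·log₁₀(50/3.7) = -22.62 dB → 67.7 dB SPL.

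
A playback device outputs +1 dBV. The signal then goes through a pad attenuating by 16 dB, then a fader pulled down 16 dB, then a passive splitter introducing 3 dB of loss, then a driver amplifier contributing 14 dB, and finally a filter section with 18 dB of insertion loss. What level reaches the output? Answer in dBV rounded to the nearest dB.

-38 dBV

Cascaded gains and losses add directly in dB.
+1 − 16 − 16 − 3 + 14 − 18 = -38 dBV.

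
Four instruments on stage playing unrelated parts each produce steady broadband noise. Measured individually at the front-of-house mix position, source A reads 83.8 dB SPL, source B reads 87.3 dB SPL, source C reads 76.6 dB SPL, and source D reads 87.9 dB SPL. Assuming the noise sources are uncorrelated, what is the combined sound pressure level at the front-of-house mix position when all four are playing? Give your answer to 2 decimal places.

91.58 dB SPL

Incoherent sources sum as intensities:
L_total = 10·log₁₀(10^(83.8/10) + 10^(87.3/10) + 10^(76.6/10) + 10^(87.9/10)) = 10·log₁₀(1439000000) = 91.58 dB SPL.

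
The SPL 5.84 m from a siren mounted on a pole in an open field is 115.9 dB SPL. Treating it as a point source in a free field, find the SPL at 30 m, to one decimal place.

For a point source in a free field, ΔL = −20·log₁₀(d₂/d₁).
ΔL = −20·log₁₀(30/5.84) = -14.21 dB, so L₂ = 115.9 + (-14.21) = 101.7 dB SPL.

101.7 dB SPL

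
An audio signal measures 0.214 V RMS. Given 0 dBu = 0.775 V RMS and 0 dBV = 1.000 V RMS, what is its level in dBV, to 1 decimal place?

dBV = 20·log₁₀(V / 1.000 V).
20·log₁₀(0.214/1.000) = -13.4 dBV.

-13.4 dBV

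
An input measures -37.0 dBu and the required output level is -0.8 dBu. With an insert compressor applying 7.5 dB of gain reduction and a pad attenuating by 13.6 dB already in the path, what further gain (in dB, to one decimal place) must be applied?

The required make-up gain is the shortfall in the dB sum.
G = -0.8 − (-37.0) + 7.5 + 13.6 = 57.3 dB.

57.3 dB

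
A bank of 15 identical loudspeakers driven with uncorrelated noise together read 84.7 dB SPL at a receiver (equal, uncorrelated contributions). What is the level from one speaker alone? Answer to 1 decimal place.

72.9 dB SPL

15 equal incoherent sources add 10·log₁₀(15) = 11.76 dB over one source.
L_one = 84.7 − 11.76 = 72.9 dB SPL.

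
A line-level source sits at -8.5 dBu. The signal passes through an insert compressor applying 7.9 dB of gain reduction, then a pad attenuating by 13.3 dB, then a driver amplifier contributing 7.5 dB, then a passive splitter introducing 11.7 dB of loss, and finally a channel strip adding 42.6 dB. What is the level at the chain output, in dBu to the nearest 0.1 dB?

+8.7 dBu

Gain stages sum in dB:
-8.5 − 7.9 − 13.3 + 7.5 − 11.7 + 42.6 = +8.7 dBu.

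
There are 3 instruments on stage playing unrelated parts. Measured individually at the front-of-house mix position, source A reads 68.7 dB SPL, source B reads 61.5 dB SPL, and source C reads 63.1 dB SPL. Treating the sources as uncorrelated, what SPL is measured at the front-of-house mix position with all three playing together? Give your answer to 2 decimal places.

Uncorrelated sources add in intensity (power), not in dB.
L_total = 10·log₁₀(10^(68.7/10) + 10^(61.5/10) + 10^(63.1/10)) = 10·log₁₀(10870000) = 70.36 dB SPL.

70.36 dB SPL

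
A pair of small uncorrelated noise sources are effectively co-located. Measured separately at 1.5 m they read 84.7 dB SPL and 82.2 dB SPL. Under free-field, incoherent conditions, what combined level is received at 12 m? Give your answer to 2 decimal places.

Combined at 1.5 m: 10·log₁₀(10^(84.7/10)+10^(82.2/10)) = 86.638 dB SPL.
Then apply −20·log₁₀(12/1.5) = -18.062 dB → 68.58 dB SPL.

68.58 dB SPL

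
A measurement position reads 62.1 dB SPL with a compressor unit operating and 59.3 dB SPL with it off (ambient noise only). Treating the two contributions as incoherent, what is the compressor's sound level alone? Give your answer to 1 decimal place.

Subtract intensities: L_src = 10·log₁₀(10^(L_total/10) − 10^(L_bg/10)).
L_src = 10·log₁₀(10^(62.1/10) − 10^(59.3/10)) = 10·log₁₀(770700) = 58.9 dB SPL.

58.9 dB SPL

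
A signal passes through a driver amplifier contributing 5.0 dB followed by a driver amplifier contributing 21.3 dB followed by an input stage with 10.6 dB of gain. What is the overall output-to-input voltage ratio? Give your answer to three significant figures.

Net gain = 5.0 + 21.3 + 10.6 = 36.9 dB.
Voltage ratio = 10^(36.9/20) = 70.0.

70.0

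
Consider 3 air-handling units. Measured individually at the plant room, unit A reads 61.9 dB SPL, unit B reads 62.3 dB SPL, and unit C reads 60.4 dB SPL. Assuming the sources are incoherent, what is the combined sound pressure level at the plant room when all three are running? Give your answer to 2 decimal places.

Incoherent sources sum as intensities:
L_total = 10·log₁₀(10^(61.9/10) + 10^(62.3/10) + 10^(60.4/10)) = 10·log₁₀(4344000) = 66.38 dB SPL.

66.38 dB SPL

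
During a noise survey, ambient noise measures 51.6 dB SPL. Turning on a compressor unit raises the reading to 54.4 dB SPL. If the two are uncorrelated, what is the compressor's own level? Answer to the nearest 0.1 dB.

Background correction is a power subtraction:
L_src = 10·log₁₀(10^(54.4/10) − 10^(51.6/10)) = 10·log₁₀(130900) = 51.2 dB SPL.

51.2 dB SPL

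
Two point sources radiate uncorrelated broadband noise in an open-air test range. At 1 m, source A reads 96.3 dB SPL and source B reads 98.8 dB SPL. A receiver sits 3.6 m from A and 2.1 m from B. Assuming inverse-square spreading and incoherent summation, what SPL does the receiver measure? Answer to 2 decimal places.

93.12 dB SPL

At the listener: L_A = 96.3 − 20·log₁₀(3.6) = 85.174 dB; L_B = 98.8 − 20·log₁₀(2.1) = 92.356 dB.
Combined: 10·log₁₀(10^(85.174/10)+10^(92.356/10)) = 93.12 dB SPL.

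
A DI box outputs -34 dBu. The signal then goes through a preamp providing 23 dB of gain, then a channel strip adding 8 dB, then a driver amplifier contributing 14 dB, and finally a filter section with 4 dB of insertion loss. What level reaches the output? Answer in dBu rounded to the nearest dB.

+7 dBu

In dB, series stages simply add:
-34 + 23 + 8 + 14 − 4 = +7 dBu.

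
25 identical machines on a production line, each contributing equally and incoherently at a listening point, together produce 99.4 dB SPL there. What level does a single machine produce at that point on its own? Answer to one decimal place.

85.4 dB SPL

25 equal incoherent sources add 10·log₁₀(25) = 13.98 dB over one source.
L_one = 99.4 − 13.98 = 85.4 dB SPL.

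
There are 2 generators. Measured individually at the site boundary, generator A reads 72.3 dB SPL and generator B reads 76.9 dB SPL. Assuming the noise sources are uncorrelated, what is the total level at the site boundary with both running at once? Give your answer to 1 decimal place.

78.2 dB SPL

Uncorrelated sources add in intensity (power), not in dB.
L_total = 10·log₁₀(10^(72.3/10) + 10^(76.9/10)) = 10·log₁₀(65960000) = 78.2 dB SPL.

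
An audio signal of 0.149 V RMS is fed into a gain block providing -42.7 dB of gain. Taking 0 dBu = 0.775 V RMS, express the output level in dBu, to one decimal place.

Input level: 20·log₁₀(0.149/0.775) = -14.32 dBu.
Output: -14.32 − 42.7 = -57.0 dBu.

-57.0 dBu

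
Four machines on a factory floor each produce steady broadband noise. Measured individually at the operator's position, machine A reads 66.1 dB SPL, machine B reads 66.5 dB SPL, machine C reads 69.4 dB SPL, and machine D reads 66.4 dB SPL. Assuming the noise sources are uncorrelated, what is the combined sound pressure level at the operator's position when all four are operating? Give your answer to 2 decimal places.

73.35 dB SPL

Add the sources as powers (linear), then convert back to dB:
L_total = 10·log₁₀(10^(66.1/10) + 10^(66.5/10) + 10^(69.4/10) + 10^(66.4/10)) = 10·log₁₀(21620000) = 73.35 dB SPL.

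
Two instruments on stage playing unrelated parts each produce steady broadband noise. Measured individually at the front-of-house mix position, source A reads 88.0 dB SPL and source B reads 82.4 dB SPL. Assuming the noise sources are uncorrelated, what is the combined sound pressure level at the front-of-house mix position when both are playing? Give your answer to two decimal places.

89.06 dB SPL

Incoherent sources sum as intensities:
L_total = 10·log₁₀(10^(88.0/10) + 10^(82.4/10)) = 10·log₁₀(804700000) = 89.06 dB SPL.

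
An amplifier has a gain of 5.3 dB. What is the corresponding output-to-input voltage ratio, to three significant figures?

Voltage ratio = 10^(dB/20).
10^(5.3/20) = 10^(0.2650) = 1.84.

1.84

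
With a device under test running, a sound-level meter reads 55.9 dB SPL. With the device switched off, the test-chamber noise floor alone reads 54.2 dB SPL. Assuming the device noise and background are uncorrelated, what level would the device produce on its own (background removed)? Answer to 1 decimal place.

Subtract intensities: L_src = 10·log₁₀(10^(L_total/10) − 10^(L_bg/10)).
L_src = 10·log₁₀(10^(55.9/10) − 10^(54.2/10)) = 10·log₁₀(126000) = 51.0 dB SPL.

51.0 dB SPL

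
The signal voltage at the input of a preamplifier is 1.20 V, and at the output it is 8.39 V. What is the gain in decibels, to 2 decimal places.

16.89 dB

Voltage is an amplitude quantity, so gain = 20·log₁₀(V_out/V_in).
20·log₁₀(8.39/1.20) = 20·log₁₀(6.992) = 16.89 dB.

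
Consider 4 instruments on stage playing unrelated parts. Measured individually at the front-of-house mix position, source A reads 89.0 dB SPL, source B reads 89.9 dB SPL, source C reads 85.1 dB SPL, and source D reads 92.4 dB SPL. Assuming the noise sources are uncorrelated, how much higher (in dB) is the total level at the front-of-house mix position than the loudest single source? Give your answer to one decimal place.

Uncorrelated sources add in intensity (power), not in dB.
L_total = 10·log₁₀(10^(89.0/10) + 10^(89.9/10) + 10^(85.1/10) + 10^(92.4/10)) = 95.84 dB SPL.
Excess over the loudest (92.4 dB): 95.84 − 92.4 = 3.4 dB.

3.4 dB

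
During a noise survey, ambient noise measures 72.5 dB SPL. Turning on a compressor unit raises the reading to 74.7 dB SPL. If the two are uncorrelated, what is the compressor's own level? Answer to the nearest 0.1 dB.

Background correction is a power subtraction:
L_src = 10·log₁₀(10^(74.7/10) − 10^(72.5/10)) = 10·log₁₀(11730000) = 70.7 dB SPL.

70.7 dB SPL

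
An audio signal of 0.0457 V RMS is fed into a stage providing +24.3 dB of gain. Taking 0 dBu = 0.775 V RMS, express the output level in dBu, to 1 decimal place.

Input level: 20·log₁₀(0.0457/0.775) = -24.59 dBu.
Output: -24.59 + 24.3 = -0.3 dBu.

-0.3 dBu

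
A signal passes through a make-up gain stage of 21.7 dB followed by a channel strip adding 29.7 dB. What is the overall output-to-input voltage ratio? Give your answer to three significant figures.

372

Net gain = 21.7 + 29.7 = 51.4 dB.
Voltage ratio = 10^(51.4/20) = 372.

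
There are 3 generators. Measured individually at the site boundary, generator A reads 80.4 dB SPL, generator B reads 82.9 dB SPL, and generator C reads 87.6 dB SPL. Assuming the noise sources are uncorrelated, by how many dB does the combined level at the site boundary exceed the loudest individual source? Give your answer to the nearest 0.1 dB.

Add the sources as powers (linear), then convert back to dB:
L_total = 10·log₁₀(10^(80.4/10) + 10^(82.9/10) + 10^(87.6/10)) = 89.45 dB SPL.
Excess over the loudest (87.6 dB): 89.45 − 87.6 = 1.8 dB.

1.8 dB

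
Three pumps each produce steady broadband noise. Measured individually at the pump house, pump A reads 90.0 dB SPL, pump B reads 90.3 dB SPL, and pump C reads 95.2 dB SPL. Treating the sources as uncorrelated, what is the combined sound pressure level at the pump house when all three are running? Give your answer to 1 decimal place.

97.3 dB SPL

Add the sources as powers (linear), then convert back to dB:
L_total = 10·log₁₀(10^(90.0/10) + 10^(90.3/10) + 10^(95.2/10)) = 10·log₁₀(5383000000) = 97.3 dB SPL.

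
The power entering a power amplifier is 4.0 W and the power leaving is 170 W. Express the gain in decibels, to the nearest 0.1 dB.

Power is a power quantity, so gain = 10·log₁₀(P_out/P_in).
10·log₁₀(170/4.0) = 10·log₁₀(42.50) = 16.3 dB.

16.3 dB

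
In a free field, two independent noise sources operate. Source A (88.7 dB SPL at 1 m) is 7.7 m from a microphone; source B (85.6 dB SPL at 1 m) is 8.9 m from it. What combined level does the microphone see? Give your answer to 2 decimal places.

At the listener: L_A = 88.7 − 20·log₁₀(7.7) = 70.970 dB; L_B = 85.6 − 20·log₁₀(8.9) = 66.612 dB.
Combined: 10·log₁₀(10^(70.970/10)+10^(66.612/10)) = 72.33 dB SPL.

72.33 dB SPL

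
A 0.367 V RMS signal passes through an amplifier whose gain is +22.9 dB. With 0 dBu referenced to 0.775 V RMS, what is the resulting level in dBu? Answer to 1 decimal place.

Input level: 20·log₁₀(0.367/0.775) = -6.49 dBu.
Output: -6.49 + 22.9 = +16.4 dBu.

+16.4 dBu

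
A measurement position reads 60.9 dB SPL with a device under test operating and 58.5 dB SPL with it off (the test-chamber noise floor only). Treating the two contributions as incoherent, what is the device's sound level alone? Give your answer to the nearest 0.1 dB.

Remove the background by subtracting linear intensities:
L_src = 10·log₁₀(10^(60.9/10) − 10^(58.5/10)) = 10·log₁₀(522300) = 57.2 dB SPL.

57.2 dB SPL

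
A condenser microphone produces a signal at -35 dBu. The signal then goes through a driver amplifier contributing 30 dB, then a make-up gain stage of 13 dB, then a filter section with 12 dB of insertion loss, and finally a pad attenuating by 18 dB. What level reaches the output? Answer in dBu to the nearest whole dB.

-22 dBu

In dB, series stages simply add:
-35 + 30 + 13 − 12 − 18 = -22 dBu.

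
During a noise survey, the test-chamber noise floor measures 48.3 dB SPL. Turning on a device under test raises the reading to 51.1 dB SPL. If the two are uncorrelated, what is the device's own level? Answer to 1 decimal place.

Subtract intensities: L_src = 10·log₁₀(10^(L_total/10) − 10^(L_bg/10)).
L_src = 10·log₁₀(10^(51.1/10) − 10^(48.3/10)) = 10·log₁₀(61220) = 47.9 dB SPL.

47.9 dB SPL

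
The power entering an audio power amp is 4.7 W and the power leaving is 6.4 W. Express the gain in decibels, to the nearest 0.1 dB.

Power is a power quantity, so gain = 10·log₁₀(P_out/P_in).
10·log₁₀(6.4/4.7) = 10·log₁₀(1.362) = 1.3 dB.

1.3 dB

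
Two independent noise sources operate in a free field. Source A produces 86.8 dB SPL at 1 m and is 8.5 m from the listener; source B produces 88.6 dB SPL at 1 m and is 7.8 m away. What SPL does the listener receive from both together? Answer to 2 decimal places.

At the listener: L_A = 86.8 − 20·log₁₀(8.5) = 68.212 dB; L_B = 88.6 − 20·log₁₀(7.8) = 70.758 dB.
Combined: 10·log₁₀(10^(68.212/10)+10^(70.758/10)) = 72.68 dB SPL.

72.68 dB SPL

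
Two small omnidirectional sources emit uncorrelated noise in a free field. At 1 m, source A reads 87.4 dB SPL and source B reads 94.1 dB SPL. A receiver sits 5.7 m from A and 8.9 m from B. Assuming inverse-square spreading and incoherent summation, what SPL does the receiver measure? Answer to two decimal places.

76.93 dB SPL

At the listener: L_A = 87.4 − 20·log₁₀(5.7) = 72.283 dB; L_B = 94.1 − 20·log₁₀(8.9) = 75.112 dB.
Combined: 10·log₁₀(10^(72.283/10)+10^(75.112/10)) = 76.93 dB SPL.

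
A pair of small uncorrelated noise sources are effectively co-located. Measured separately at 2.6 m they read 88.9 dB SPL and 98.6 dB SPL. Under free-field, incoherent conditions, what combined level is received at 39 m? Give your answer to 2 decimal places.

Combined at 2.6 m: 10·log₁₀(10^(88.9/10)+10^(98.6/10)) = 99.042 dB SPL.
Then apply −20·log₁₀(39/2.6) = -23.522 dB → 75.52 dB SPL.

75.52 dB SPL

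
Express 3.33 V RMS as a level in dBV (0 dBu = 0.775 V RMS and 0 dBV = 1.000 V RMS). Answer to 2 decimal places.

dBV = 20·log₁₀(V / 1.000 V).
20·log₁₀(3.33/1.000) = +10.45 dBV.

+10.45 dBV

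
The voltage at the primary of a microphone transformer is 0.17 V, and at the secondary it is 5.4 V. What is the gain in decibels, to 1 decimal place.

Voltage is an amplitude quantity, so gain = 20·log₁₀(V_out/V_in).
20·log₁₀(5.4/0.17) = 20·log₁₀(31.76) = 30.0 dB.

30.0 dB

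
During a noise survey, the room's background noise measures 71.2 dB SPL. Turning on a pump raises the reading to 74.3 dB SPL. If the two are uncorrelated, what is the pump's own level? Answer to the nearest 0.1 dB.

Remove the background by subtracting linear intensities:
L_src = 10·log₁₀(10^(74.3/10) − 10^(71.2/10)) = 10·log₁₀(13730000) = 71.4 dB SPL.

71.4 dB SPL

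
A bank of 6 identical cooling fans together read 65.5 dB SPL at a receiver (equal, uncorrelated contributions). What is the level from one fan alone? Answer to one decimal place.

6 equal incoherent sources add 10·log₁₀(6) = 7.78 dB over one source.
L_one = 65.5 − 7.78 = 57.7 dB SPL.

57.7 dB SPL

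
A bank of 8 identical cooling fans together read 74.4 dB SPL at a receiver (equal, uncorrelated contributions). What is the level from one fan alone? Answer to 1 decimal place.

8 equal incoherent sources add 10·log₁₀(8) = 9.03 dB over one source.
L_one = 74.4 − 9.03 = 65.4 dB SPL.

65.4 dB SPL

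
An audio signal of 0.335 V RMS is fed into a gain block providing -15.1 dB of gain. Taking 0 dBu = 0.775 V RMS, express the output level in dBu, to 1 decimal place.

Input level: 20·log₁₀(0.335/0.775) = -7.29 dBu.
Output: -7.29 − 15.1 = -22.4 dBu.

-22.4 dBu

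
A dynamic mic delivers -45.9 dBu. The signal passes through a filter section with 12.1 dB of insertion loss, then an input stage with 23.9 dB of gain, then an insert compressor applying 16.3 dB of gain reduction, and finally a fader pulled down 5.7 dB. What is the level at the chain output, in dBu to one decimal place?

In dB, series stages simply add:
-45.9 − 12.1 + 23.9 − 16.3 − 5.7 = -56.1 dBu.

-56.1 dBu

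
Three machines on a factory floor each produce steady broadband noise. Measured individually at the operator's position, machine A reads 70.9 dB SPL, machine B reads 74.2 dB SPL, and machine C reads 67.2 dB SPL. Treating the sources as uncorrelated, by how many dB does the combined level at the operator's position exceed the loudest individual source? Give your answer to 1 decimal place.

Incoherent sources sum as intensities:
L_total = 10·log₁₀(10^(70.9/10) + 10^(74.2/10) + 10^(67.2/10)) = 76.42 dB SPL.
Excess over the loudest (74.2 dB): 76.42 − 74.2 = 2.2 dB.

2.2 dB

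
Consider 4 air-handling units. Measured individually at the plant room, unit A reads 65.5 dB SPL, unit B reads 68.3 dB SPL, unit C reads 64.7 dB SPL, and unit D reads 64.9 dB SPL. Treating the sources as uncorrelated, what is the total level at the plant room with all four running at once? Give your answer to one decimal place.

Incoherent sources sum as intensities:
L_total = 10·log₁₀(10^(65.5/10) + 10^(68.3/10) + 10^(64.7/10) + 10^(64.9/10)) = 10·log₁₀(16350000) = 72.1 dB SPL.

72.1 dB SPL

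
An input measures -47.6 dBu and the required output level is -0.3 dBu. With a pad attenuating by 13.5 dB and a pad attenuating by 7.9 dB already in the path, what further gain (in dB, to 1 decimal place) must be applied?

68.7 dB

The required make-up gain is the shortfall in the dB sum.
G = -0.3 − (-47.6) + 13.5 + 7.9 = 68.7 dB.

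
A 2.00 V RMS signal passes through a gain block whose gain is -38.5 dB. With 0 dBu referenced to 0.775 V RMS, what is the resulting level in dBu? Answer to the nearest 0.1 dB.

Input level: 20·log₁₀(2.00/0.775) = 8.23 dBu.
Output: 8.23 − 38.5 = -30.3 dBu.

-30.3 dBu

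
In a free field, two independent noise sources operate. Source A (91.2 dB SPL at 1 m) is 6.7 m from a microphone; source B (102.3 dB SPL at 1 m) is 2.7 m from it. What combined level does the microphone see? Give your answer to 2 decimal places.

93.73 dB SPL

At the listener: L_A = 91.2 − 20·log₁₀(6.7) = 74.679 dB; L_B = 102.3 − 20·log₁₀(2.7) = 93.673 dB.
Combined: 10·log₁₀(10^(74.679/10)+10^(93.673/10)) = 93.73 dB SPL.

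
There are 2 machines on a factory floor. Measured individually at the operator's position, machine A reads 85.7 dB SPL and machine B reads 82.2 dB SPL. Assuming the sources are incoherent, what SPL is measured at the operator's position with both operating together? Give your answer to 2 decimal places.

87.30 dB SPL

Incoherent sources sum as intensities:
L_total = 10·log₁₀(10^(85.7/10) + 10^(82.2/10)) = 10·log₁₀(537500000) = 87.30 dB SPL.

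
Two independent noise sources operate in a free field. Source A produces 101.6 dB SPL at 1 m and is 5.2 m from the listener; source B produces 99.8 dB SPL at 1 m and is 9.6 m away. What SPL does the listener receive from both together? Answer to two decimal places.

At the listener: L_A = 101.6 − 20·log₁₀(5.2) = 87.280 dB; L_B = 99.8 − 20·log₁₀(9.6) = 80.155 dB.
Combined: 10·log₁₀(10^(87.280/10)+10^(80.155/10)) = 88.05 dB SPL.

88.05 dB SPL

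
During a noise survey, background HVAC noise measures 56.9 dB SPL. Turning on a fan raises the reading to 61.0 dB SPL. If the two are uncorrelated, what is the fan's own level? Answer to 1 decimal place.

Background correction is a power subtraction:
L_src = 10·log₁₀(10^(61.0/10) − 10^(56.9/10)) = 10·log₁₀(769100) = 58.9 dB SPL.

58.9 dB SPL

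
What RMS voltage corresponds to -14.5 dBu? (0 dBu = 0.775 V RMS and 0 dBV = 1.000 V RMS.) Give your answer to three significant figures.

V = 0.775 V × 10^(-14.5/20).
= 0.775 × 0.1884 = 0.146 V.

0.146 V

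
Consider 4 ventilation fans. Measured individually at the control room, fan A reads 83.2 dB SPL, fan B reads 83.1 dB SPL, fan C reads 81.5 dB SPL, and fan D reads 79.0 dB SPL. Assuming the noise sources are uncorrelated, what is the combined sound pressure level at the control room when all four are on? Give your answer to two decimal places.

Add the sources as powers (linear), then convert back to dB:
L_total = 10·log₁₀(10^(83.2/10) + 10^(83.1/10) + 10^(81.5/10) + 10^(79.0/10)) = 10·log₁₀(633800000) = 88.02 dB SPL.

88.02 dB SPL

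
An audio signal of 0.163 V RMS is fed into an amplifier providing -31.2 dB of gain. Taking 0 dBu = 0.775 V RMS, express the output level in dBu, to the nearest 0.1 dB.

-44.7 dBu

Input level: 20·log₁₀(0.163/0.775) = -13.54 dBu.
Output: -13.54 − 31.2 = -44.7 dBu.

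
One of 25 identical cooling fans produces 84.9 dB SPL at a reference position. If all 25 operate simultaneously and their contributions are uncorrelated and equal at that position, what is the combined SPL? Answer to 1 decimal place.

98.9 dB SPL

25 equal incoherent sources raise the level by 10·log₁₀(25) = 13.98 dB.
L_total = 84.9 + 13.98 = 98.9 dB SPL.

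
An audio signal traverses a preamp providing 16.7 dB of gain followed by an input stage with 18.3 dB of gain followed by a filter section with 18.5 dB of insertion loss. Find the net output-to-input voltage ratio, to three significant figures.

Net gain = 16.7 + 18.3 + (−18.5) = 16.5 dB.
Voltage ratio = 10^(16.5/20) = 6.68.

6.68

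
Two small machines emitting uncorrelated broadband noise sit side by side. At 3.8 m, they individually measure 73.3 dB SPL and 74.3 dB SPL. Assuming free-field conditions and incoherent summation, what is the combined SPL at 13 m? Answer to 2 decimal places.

66.16 dB SPL

Combined at 3.8 m: 10·log₁₀(10^(73.3/10)+10^(74.3/10)) = 76.839 dB SPL.
Then apply −20·log₁₀(13/3.8) = -10.683 dB → 66.16 dB SPL.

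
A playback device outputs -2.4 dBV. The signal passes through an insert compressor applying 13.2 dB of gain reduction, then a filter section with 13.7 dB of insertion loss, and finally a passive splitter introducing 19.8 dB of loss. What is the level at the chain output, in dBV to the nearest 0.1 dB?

In dB, series stages simply add:
-2.4 − 13.2 − 13.7 − 19.8 = -49.1 dBV.

-49.1 dBV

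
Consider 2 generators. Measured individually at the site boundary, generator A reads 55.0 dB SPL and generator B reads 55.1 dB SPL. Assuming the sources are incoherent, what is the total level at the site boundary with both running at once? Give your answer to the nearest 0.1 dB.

58.1 dB SPL

Incoherent sources sum as intensities:
L_total = 10·log₁₀(10^(55.0/10) + 10^(55.1/10)) = 10·log₁₀(639800) = 58.1 dB SPL.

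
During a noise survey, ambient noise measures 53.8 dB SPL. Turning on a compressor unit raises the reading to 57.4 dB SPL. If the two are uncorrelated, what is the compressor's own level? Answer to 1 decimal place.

54.9 dB SPL

Remove the background by subtracting linear intensities:
L_src = 10·log₁₀(10^(57.4/10) − 10^(53.8/10)) = 10·log₁₀(309700) = 54.9 dB SPL.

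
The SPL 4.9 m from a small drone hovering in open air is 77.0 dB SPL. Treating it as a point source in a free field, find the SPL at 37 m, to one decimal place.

Free-field point source: level drops by 20·log₁₀ of the distance ratio.
ΔL = −20·log₁₀(37/4.9) = -17.56 dB, so L₂ = 77.0 + (-17.56) = 59.4 dB SPL.

59.4 dB SPL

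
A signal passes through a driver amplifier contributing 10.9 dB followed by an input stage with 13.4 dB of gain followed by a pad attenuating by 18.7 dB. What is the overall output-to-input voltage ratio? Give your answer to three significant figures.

Net gain = 10.9 + 13.4 + (−18.7) = 5.6 dB.
Voltage ratio = 10^(5.6/20) = 1.91.

1.91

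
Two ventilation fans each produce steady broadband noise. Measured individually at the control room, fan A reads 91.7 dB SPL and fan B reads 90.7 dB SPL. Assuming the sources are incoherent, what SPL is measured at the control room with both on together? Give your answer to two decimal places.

94.24 dB SPL

Uncorrelated sources add in intensity (power), not in dB.
L_total = 10·log₁₀(10^(91.7/10) + 10^(90.7/10)) = 10·log₁₀(2654000000) = 94.24 dB SPL.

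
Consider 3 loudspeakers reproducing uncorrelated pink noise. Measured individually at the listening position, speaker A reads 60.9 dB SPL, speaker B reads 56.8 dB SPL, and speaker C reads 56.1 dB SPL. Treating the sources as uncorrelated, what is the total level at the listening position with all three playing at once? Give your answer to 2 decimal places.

Incoherent sources sum as intensities:
L_total = 10·log₁₀(10^(60.9/10) + 10^(56.8/10) + 10^(56.1/10)) = 10·log₁₀(2116000) = 63.26 dB SPL.

63.26 dB SPL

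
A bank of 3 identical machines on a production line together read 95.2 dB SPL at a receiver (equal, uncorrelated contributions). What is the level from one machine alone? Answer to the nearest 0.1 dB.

3 equal incoherent sources add 10·log₁₀(3) = 4.77 dB over one source.
L_one = 95.2 − 4.77 = 90.4 dB SPL.

90.4 dB SPL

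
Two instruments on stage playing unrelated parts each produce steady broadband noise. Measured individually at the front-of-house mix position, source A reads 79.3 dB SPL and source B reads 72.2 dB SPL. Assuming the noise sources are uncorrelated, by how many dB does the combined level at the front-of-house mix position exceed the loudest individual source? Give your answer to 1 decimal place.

Incoherent sources sum as intensities:
L_total = 10·log₁₀(10^(79.3/10) + 10^(72.2/10)) = 80.07 dB SPL.
Excess over the loudest (79.3 dB): 80.07 − 79.3 = 0.8 dB.

0.8 dB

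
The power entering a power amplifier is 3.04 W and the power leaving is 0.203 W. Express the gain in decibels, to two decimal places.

Power ratio → dB uses the 10·log₁₀ form:
10·log₁₀(0.203/3.04) = 10·log₁₀(0.06678) = -11.75 dB.

-11.75 dB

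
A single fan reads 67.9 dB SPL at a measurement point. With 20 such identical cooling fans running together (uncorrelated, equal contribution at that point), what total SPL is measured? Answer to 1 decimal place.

20 equal incoherent sources raise the level by 10·log₁₀(20) = 13.01 dB.
L_total = 67.9 + 13.01 = 80.9 dB SPL.

80.9 dB SPL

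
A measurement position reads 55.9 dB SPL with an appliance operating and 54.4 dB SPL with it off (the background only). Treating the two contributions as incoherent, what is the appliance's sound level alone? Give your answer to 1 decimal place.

50.6 dB SPL

Remove the background by subtracting linear intensities:
L_src = 10·log₁₀(10^(55.9/10) − 10^(54.4/10)) = 10·log₁₀(113600) = 50.6 dB SPL.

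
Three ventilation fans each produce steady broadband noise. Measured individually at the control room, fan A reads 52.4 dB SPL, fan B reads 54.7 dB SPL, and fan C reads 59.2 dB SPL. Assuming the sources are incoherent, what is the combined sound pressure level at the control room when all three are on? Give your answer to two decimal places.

61.14 dB SPL

Incoherent sources sum as intensities:
L_total = 10·log₁₀(10^(52.4/10) + 10^(54.7/10) + 10^(59.2/10)) = 10·log₁₀(1301000) = 61.14 dB SPL.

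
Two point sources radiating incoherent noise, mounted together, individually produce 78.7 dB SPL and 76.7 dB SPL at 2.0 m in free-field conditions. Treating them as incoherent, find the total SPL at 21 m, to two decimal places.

60.40 dB SPL

Combined at 2.0 m: 10·log₁₀(10^(78.7/10)+10^(76.7/10)) = 80.824 dB SPL.
Then apply −20·log₁₀(21/2.0) = -20.424 dB → 60.40 dB SPL.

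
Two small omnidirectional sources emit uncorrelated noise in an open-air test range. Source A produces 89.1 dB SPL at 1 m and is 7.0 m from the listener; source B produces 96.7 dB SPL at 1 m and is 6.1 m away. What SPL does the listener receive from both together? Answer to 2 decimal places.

81.53 dB SPL

At the listener: L_A = 89.1 − 20·log₁₀(7.0) = 72.198 dB; L_B = 96.7 − 20·log₁₀(6.1) = 80.993 dB.
Combined: 10·log₁₀(10^(72.198/10)+10^(80.993/10)) = 81.53 dB SPL.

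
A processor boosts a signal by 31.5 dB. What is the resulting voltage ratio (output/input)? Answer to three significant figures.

37.6

Voltage ratio = 10^(dB/20).
10^(31.5/20) = 10^(1.575) = 37.6.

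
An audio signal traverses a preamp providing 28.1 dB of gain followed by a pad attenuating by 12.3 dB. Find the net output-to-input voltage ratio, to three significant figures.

6.17

Net gain = 28.1 + (−12.3) = 15.8 dB.
Voltage ratio = 10^(15.8/20) = 6.17.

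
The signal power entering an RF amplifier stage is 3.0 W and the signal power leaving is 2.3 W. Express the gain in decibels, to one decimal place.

Power ratio → dB uses the 10·log₁₀ form:
10·log₁₀(2.3/3.0) = 10·log₁₀(0.7667) = -1.2 dB.

-1.2 dB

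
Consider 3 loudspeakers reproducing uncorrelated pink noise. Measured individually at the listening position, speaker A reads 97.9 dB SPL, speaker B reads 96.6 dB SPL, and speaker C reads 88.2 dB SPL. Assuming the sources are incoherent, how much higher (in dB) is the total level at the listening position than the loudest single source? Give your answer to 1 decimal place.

2.7 dB

Add the sources as powers (linear), then convert back to dB:
L_total = 10·log₁₀(10^(97.9/10) + 10^(96.6/10) + 10^(88.2/10)) = 100.57 dB SPL.
Excess over the loudest (97.9 dB): 100.57 − 97.9 = 2.7 dB.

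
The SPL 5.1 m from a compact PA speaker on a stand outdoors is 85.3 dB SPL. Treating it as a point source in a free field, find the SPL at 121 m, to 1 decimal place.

57.8 dB SPL

Inverse-square spreading gives ΔL = −20·log₁₀(d₂/d₁).
ΔL = −20·log₁₀(121/5.1) = -27.50 dB, so L₂ = 85.3 + (-27.50) = 57.8 dB SPL.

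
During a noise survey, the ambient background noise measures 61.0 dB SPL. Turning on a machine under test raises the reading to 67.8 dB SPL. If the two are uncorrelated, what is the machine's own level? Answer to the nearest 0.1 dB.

66.8 dB SPL

Background correction is a power subtraction:
L_src = 10·log₁₀(10^(67.8/10) − 10^(61.0/10)) = 10·log₁₀(4767000) = 66.8 dB SPL.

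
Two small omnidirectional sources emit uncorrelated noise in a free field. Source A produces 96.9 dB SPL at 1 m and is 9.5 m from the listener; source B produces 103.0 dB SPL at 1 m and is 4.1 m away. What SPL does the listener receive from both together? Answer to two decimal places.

90.94 dB SPL

At the listener: L_A = 96.9 − 20·log₁₀(9.5) = 77.346 dB; L_B = 103.0 − 20·log₁₀(4.1) = 90.744 dB.
Combined: 10·log₁₀(10^(77.346/10)+10^(90.744/10)) = 90.94 dB SPL.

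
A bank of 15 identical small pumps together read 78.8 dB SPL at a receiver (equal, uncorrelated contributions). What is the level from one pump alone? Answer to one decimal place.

67.0 dB SPL

15 equal incoherent sources add 10·log₁₀(15) = 11.76 dB over one source.
L_one = 78.8 − 11.76 = 67.0 dB SPL.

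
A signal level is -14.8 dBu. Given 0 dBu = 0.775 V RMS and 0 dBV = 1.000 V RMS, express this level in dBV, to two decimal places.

The offset between the scales is 20·log₁₀(0.775/1.000) = −2.214 dB.
So dBV = -14.8 − 2.214 = -17.01 dBV.

-17.01 dBV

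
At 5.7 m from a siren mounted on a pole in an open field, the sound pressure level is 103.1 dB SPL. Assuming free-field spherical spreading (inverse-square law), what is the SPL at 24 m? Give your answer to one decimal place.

Free-field point source: level drops by 20·log₁₀ of the distance ratio.
ΔL = −20·log₁₀(24/5.7) = -12.49 dB, so L₂ = 103.1 + (-12.49) = 90.6 dB SPL.

90.6 dB SPL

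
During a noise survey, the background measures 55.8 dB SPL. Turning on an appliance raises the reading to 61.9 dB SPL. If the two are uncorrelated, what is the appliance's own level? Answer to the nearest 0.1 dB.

60.7 dB SPL

Subtract intensities: L_src = 10·log₁₀(10^(L_total/10) − 10^(L_bg/10)).
L_src = 10·log₁₀(10^(61.9/10) − 10^(55.8/10)) = 10·log₁₀(1169000) = 60.7 dB SPL.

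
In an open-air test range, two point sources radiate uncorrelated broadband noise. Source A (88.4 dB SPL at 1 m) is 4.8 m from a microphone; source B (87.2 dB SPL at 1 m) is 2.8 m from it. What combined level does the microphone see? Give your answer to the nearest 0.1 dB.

79.9 dB SPL

At the listener: L_A = 88.4 − 20·log₁₀(4.8) = 74.78 dB; L_B = 87.2 − 20·log₁₀(2.8) = 78.26 dB.
Combined: 10·log₁₀(10^(74.78/10)+10^(78.26/10)) = 79.9 dB SPL.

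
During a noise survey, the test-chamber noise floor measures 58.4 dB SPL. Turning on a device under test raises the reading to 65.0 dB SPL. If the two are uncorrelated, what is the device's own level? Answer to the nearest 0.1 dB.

Remove the background by subtracting linear intensities:
L_src = 10·log₁₀(10^(65.0/10) − 10^(58.4/10)) = 10·log₁₀(2470000) = 63.9 dB SPL.

63.9 dB SPL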